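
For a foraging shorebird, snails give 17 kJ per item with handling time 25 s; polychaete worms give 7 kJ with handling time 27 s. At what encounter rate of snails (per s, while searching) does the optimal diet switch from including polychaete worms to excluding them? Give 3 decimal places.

At the threshold, the rate on snails alone equals the profitability of polychaete worms: λ·17/(1 + λ·25) = 7/27 = 0.2593.
Rearranging, λ(17 − 0.2593×25) = 0.2593, so λ = 0.2593/10.52 = 0.02465 per s.

0.025 per s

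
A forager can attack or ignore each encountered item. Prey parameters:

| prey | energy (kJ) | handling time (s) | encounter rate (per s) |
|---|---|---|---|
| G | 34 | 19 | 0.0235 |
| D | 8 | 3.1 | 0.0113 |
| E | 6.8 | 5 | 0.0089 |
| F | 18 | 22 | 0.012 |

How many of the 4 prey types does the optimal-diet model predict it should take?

4

Rank by E/h (kJ/s): D 2.58, G 1.79, E 1.36, F 0.818. Include each in turn until the next type's E/h falls below the running intake rate.
Rate on top 1: 0.08734. G: 1.79 > 0.08734 → include.
Rate on top 2: 0.6003. E: 1.36 > 0.6003 → include.
Rate on top 3: 0.6225. F: 0.818 > 0.6225 → include.
Optimal diet: D, G, E, F — 4 of 4 types.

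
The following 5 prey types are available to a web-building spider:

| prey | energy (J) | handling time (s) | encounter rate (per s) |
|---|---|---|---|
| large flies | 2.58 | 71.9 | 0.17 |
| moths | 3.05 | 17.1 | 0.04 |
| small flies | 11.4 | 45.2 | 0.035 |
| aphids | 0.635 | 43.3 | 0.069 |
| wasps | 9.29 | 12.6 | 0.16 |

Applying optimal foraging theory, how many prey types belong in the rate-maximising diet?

1

Profitabilities (E/h, J/s): wasps 0.737, small flies 0.252, moths 0.178, large flies 0.0359, aphids 0.0147. Add prey in this order while the next type's profitability exceeds the intake rate on those already taken.
Rate on top 1: 0.4928. small flies: 0.252 < 0.4928 → exclude; stop.
Optimal diet: wasps — 1 of 5 types.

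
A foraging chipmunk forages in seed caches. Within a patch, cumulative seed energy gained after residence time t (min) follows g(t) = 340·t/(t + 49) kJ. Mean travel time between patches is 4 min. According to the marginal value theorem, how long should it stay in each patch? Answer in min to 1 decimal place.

14.0 min

Optimal t* satisfies g'(t*) = g(t*)/(T + t*).
g'(t) = 340·49/(t + 49)². Setting 340·49/(t+49)² = 340t/[(t+49)(4+t)] gives 49(4+t) = t(t+49), so t² = 49×4 = 196.
t* = √196 = 14 min.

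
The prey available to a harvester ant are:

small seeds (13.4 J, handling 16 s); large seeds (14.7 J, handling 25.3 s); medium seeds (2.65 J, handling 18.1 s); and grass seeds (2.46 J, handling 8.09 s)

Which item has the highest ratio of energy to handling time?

In descending order of E/h:
small seeds: 13.4/16 = 0.838 J/s
large seeds: 14.7/25.3 = 0.581 J/s
grass seeds: 2.46/8.09 = 0.304 J/s
medium seeds: 2.65/18.1 = 0.146 J/s

small seeds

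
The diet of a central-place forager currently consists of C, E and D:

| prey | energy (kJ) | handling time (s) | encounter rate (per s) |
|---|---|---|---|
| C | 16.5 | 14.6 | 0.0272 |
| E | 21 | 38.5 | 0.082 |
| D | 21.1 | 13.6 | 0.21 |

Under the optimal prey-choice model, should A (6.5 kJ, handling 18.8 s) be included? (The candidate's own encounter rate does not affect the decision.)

No

On C, E and D alone, R = ΣλE/(1+Σλh) = 6.602/7.41 = 0.8909 kJ/s.
Profitability of A: 6.5/18.8 = 0.3457 kJ/s.
0.3457 < 0.8909, so adding A would lower the average — exclude it.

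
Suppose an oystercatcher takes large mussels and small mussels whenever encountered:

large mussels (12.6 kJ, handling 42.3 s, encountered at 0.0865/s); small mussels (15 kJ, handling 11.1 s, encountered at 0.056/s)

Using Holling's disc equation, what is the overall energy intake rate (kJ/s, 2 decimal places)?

R = (0.0865×12.6 + 0.056×15) / (1 + 0.0865×42.3 + 0.056×11.1) = 1.93/5.281 = 0.3655 kJ/s.

0.37 kJ/s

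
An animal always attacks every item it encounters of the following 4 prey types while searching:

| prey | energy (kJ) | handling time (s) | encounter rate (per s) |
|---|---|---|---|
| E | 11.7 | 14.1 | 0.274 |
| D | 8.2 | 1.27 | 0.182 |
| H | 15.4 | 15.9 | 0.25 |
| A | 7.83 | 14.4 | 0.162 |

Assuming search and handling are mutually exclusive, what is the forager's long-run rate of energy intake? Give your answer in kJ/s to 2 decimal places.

0.86 kJ/s

R = (0.274×11.7 + 0.182×8.2 + 0.25×15.4 + 0.162×7.83) / (1 + 0.274×14.1 + 0.182×1.27 + 0.25×15.9 + 0.162×14.4) = 9.817/11.4 = 0.8609 kJ/s.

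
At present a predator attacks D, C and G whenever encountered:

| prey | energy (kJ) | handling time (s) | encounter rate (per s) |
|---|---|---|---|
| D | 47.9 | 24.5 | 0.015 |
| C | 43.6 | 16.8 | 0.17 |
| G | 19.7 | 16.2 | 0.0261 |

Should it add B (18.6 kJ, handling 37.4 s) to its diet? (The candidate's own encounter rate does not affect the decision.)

No

Current rate: (0.015×47.9 + 0.17×43.6 + 0.0261×19.7)/(1 + 0.015×24.5 + 0.17×16.8 + 0.0261×16.2) = 1.861 kJ/s.
B: E/h = 18.6/37.4 = 0.4973 kJ/s.
Since 0.4973 < R, time spent handling B is better spent searching.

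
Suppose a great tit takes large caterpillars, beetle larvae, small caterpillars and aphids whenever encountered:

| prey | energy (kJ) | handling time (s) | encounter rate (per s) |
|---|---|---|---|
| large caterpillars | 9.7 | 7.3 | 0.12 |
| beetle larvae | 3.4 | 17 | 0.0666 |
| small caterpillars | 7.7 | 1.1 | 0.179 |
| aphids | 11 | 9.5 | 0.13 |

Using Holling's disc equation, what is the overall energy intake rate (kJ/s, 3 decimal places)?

R = Σλ_iE_i / (1 + Σλ_ih_i)
Numerator: 0.12×9.7 + 0.0666×3.4 + 0.179×7.7 + 0.13×11 = 4.199
Denominator: 1 + 0.12×7.3 + 0.0666×17 + 0.179×1.1 + 0.13×9.5 = 4.44
R = 4.199/4.44 = 0.9456 kJ/s

0.946 kJ/s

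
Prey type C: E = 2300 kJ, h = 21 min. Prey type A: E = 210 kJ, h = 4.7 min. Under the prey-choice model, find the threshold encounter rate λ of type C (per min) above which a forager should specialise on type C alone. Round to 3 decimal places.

0.033 per min

At the threshold, the rate on type C alone equals the profitability of type A: λ·2300/(1 + λ·21) = 210/4.7 = 44.68.
Rearranging, λ(2300 − 44.68×21) = 44.68, so λ = 44.68/1362 = 0.03281 per min.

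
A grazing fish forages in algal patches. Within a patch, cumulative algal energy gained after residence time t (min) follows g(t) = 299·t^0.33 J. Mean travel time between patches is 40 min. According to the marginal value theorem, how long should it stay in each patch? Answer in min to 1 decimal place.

By the marginal value theorem, leave when the instantaneous gain rate g'(t) equals the habitat-wide average g(t)/(T + t).
g'(t) = 0.33·299·t^-0.67. Setting 0.33·299·t^-0.67 = 299·t^0.33/(40+t) gives 0.33(40+t) = t, so 0.67·t = 0.33×40.
t* = 0.33×40/0.67 = 19.7 min.

19.7 min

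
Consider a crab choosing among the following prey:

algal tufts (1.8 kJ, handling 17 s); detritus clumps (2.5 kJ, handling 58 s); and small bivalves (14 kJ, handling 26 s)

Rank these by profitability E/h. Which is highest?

Profitability E/h (kJ/s): algal tufts = 1.8/17 = 0.106, detritus clumps = 2.5/58 = 0.0431, small bivalves = 14/26 = 0.538.
Ranked: small bivalves > algal tufts > detritus clumps.

small bivalves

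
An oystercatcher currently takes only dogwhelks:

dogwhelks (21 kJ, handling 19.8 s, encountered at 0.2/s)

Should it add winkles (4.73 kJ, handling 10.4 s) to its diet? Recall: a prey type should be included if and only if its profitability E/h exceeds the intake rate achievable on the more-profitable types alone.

No

Intake rate on the current diet: R = (0.2×21) / (1 + 0.2×19.8) = 4.2/4.96 = 0.8468 kJ/s.
winkles: E/h = 4.73/10.4 = 0.4548 kJ/s.
0.4548 < 0.8468, so adding winkles would lower the average — exclude it.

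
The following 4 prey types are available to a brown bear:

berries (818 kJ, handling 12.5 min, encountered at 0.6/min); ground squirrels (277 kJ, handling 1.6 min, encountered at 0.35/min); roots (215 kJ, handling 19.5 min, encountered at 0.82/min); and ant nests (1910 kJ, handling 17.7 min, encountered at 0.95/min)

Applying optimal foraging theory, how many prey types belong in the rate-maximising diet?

2

E/h in descending order: ground squirrels 173, ant nests 108, berries 65.4, roots 11 kJ/min. The optimal diet is the largest prefix of this list for which every included type satisfies E_i/h_i > R on the types above it.
Rate on top 1: 62.15. ant nests: 108 > 62.15 → include.
Rate on top 2: 104. berries: 65.4 < 104 → exclude; stop.
Optimal diet: ground squirrels, ant nests — 2 of 4 types.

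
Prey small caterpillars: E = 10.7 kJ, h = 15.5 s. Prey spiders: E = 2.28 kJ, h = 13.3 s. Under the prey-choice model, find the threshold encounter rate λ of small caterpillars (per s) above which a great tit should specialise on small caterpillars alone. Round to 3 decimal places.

Drop spiders once their profitability E₂/h₂ falls below the rate achievable on small caterpillars alone: E₂/h₂ = λE₁/(1 + λh₁).
Solve for λ: λE₁h₂ = E₂(1 + λh₁) → λ(E₁h₂ − E₂h₁) = E₂ → λ = E₂/(E₁h₂ − E₂h₁).
λ = 2.28/(10.7×13.3 − 2.28×15.5) = 2.28/107 = 0.02131 per s.

0.021 per s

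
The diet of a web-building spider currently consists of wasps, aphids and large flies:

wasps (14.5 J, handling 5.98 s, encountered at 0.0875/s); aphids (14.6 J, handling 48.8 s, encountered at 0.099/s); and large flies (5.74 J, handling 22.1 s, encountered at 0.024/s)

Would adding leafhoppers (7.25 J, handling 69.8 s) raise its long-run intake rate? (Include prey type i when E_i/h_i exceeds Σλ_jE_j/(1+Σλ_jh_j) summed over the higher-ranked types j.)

On wasps, aphids and large flies alone, R = ΣλE/(1+Σλh) = 2.852/6.885 = 0.4142 J/s.
Profitability of leafhoppers: 7.25/69.8 = 0.1039 J/s.
0.1039 < 0.4142, so adding leafhoppers would lower the average — exclude it.

No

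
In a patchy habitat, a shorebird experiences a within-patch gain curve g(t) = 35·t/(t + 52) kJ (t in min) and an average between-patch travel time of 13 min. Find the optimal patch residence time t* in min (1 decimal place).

26.0 min

By the marginal value theorem, leave when the instantaneous gain rate g'(t) equals the habitat-wide average g(t)/(T + t).
g'(t) = 35·52/(t + 52)². Setting 35·52/(t+52)² = 35t/[(t+52)(13+t)] gives 52(13+t) = t(t+52), so t² = 52×13 = 676.
t* = √676 = 26 min.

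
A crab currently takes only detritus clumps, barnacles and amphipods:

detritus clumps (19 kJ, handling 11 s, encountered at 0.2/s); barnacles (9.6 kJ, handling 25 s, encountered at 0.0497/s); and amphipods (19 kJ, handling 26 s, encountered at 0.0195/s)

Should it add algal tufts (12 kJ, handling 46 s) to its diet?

No

Intake rate on the current diet: R = (0.2×19 + 0.0497×9.6 + 0.0195×19) / (1 + 0.2×11 + 0.0497×25 + 0.0195×26) = 4.648/4.95 = 0.939 kJ/s.
Profitability of algal tufts: 12/46 = 0.2609 kJ/s.
Since 0.2609 < R, time spent handling algal tufts is better spent searching.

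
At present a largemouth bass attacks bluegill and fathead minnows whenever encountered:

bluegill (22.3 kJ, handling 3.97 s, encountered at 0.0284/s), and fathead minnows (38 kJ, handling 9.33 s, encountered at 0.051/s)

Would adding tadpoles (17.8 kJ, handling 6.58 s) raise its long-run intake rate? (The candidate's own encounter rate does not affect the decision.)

Yes

On bluegill and fathead minnows alone, R = ΣλE/(1+Σλh) = 2.571/1.589 = 1.619 kJ/s.
Profitability of tadpoles: 17.8/6.58 = 2.705 kJ/s.
2.705 > 1.619, so adding tadpoles raises the average — include it.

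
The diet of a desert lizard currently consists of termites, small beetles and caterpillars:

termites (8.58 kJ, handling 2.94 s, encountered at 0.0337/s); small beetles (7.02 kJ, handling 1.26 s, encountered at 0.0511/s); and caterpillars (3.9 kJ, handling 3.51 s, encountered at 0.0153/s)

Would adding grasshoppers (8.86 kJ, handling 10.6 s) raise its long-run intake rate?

Yes

Intake rate on the current diet: R = (0.0337×8.58 + 0.0511×7.02 + 0.0153×3.9) / (1 + 0.0337×2.94 + 0.0511×1.26 + 0.0153×3.51) = 0.7075/1.217 = 0.5813 kJ/s.
Profitability of grasshoppers: 8.86/10.6 = 0.8358 kJ/s.
0.8358 > 0.5813, so adding grasshoppers raises the average — include it.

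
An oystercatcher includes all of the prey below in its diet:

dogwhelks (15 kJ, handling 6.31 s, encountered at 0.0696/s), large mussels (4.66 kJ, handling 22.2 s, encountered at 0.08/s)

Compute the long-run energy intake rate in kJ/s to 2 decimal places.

0.44 kJ/s

R = (0.0696×15 + 0.08×4.66) / (1 + 0.0696×6.31 + 0.08×22.2) = 1.417/3.215 = 0.4407 kJ/s.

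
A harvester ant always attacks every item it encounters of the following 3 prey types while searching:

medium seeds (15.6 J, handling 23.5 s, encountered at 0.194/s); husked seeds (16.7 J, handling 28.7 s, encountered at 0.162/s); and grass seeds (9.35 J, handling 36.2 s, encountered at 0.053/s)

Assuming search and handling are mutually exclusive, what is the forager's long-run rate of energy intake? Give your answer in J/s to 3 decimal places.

R = Σλ_iE_i / (1 + Σλ_ih_i)
Numerator: 0.194×15.6 + 0.162×16.7 + 0.053×9.35 = 6.227
Denominator: 1 + 0.194×23.5 + 0.162×28.7 + 0.053×36.2 = 12.13
R = 6.227/12.13 = 0.5135 J/s

0.514 J/s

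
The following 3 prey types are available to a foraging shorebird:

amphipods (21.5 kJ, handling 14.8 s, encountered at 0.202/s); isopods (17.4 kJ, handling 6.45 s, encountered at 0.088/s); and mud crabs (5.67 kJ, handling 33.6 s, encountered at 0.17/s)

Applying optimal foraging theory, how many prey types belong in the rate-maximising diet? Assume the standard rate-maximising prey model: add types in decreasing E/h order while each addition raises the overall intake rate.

Profitabilities (E/h, kJ/s): isopods 2.7, amphipods 1.45, mud crabs 0.169. Add prey in this order while the next type's profitability exceeds the intake rate on those already taken.
Rate on top 1: 0.9768. amphipods: 1.45 > 0.9768 → include.
Rate on top 2: 1.289. mud crabs: 0.169 < 1.289 → exclude; stop.
Optimal diet: isopods, amphipods — 2 of 3 types.

2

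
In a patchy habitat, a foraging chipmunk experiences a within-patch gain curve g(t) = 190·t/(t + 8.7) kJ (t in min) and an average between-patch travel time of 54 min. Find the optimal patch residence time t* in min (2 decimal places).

21.67 min

Optimal t* satisfies g'(t*) = g(t*)/(T + t*).
g'(t) = 190·8.7/(t + 8.7)². Setting 190·8.7/(t+8.7)² = 190t/[(t+8.7)(54+t)] gives 8.7(54+t) = t(t+8.7), so t² = 8.7×54 = 469.8.
t* = √469.8 = 21.67 min.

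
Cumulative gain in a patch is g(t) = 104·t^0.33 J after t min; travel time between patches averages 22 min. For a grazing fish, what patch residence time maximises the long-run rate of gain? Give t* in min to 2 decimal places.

10.84 min

By the marginal value theorem, leave when the instantaneous gain rate g'(t) equals the habitat-wide average g(t)/(T + t).
g'(t) = 0.33·104·t^-0.67. Setting 0.33·104·t^-0.67 = 104·t^0.33/(22+t) gives 0.33(22+t) = t, so 0.67·t = 0.33×22.
t* = 0.33×22/0.67 = 10.84 min.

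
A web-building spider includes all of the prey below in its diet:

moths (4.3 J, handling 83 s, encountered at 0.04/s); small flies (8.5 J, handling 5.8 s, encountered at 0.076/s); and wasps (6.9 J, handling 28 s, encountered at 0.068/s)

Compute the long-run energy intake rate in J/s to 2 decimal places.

R = (0.04×4.3 + 0.076×8.5 + 0.068×6.9) / (1 + 0.04×83 + 0.076×5.8 + 0.068×28) = 1.287/6.665 = 0.1931 J/s.

0.19 J/s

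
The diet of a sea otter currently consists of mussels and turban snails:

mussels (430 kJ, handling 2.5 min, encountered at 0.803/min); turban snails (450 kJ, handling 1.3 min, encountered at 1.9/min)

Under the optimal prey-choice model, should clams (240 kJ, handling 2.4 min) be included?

No

On mussels and turban snails alone, R = ΣλE/(1+Σλh) = 1200/5.478 = 219.1 kJ/min.
clams: E/h = 240/2.4 = 100 kJ/min.
Since 100 < R, time spent handling clams is better spent searching.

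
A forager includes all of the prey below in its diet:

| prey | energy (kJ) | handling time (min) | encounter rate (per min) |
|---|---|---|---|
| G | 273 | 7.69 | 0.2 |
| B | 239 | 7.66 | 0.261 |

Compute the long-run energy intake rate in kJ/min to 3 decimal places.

Energy encountered per unit search time: 0.2×273 + 0.261×239 = 117 kJ/min.
Handling time per unit search time: 0.2×7.69 + 0.261×7.66 = 3.537.
Rate = 117/(1 + 3.537) = 25.78 kJ/min.

25.782 kJ/min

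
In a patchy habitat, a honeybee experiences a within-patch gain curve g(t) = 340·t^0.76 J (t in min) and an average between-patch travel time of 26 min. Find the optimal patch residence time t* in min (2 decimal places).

By the marginal value theorem, leave when the instantaneous gain rate g'(t) equals the habitat-wide average g(t)/(T + t).
g'(t) = 0.76·340·t^-0.24. Setting 0.76·340·t^-0.24 = 340·t^0.76/(26+t) gives 0.76(26+t) = t, so 0.24·t = 0.76×26.
t* = 0.76×26/0.24 = 82.33 min.

82.33 min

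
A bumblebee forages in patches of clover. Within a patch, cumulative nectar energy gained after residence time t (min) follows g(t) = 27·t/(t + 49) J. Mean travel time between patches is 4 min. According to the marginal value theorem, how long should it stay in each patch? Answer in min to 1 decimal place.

14.0 min

By the marginal value theorem, leave when the instantaneous gain rate g'(t) equals the habitat-wide average g(t)/(T + t).
g'(t) = 27·49/(t + 49)². Setting 27·49/(t+49)² = 27t/[(t+49)(4+t)] gives 49(4+t) = t(t+49), so t² = 49×4 = 196.
t* = √196 = 14 min.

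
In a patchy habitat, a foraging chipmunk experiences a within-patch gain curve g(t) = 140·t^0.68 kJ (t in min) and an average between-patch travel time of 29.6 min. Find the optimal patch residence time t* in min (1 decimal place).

62.9 min

Optimal t* satisfies g'(t*) = g(t*)/(T + t*).
g'(t) = 0.68·140·t^-0.32. Setting 0.68·140·t^-0.32 = 140·t^0.68/(29.6+t) gives 0.68(29.6+t) = t, so 0.32·t = 0.68×29.6.
t* = 0.68×29.6/0.32 = 62.9 min.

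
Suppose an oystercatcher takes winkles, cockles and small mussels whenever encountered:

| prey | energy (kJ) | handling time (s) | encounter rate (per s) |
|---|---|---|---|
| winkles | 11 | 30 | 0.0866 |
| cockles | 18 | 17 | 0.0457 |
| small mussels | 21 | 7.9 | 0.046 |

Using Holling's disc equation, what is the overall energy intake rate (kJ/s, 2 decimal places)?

R = Σλ_iE_i / (1 + Σλ_ih_i)
Numerator: 0.0866×11 + 0.0457×18 + 0.046×21 = 2.741
Denominator: 1 + 0.0866×30 + 0.0457×17 + 0.046×7.9 = 4.738
R = 2.741/4.738 = 0.5785 kJ/s

0.58 kJ/s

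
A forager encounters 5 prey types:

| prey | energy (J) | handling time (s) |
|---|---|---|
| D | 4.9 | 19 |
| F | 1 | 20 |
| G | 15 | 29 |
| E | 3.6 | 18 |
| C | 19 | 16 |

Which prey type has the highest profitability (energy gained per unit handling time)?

C

Profitability E/h (J/s): D = 4.9/19 = 0.258, F = 1/20 = 0.05, G = 15/29 = 0.517, E = 3.6/18 = 0.2, C = 19/16 = 1.19.
Ranked: C > G > D > E > F.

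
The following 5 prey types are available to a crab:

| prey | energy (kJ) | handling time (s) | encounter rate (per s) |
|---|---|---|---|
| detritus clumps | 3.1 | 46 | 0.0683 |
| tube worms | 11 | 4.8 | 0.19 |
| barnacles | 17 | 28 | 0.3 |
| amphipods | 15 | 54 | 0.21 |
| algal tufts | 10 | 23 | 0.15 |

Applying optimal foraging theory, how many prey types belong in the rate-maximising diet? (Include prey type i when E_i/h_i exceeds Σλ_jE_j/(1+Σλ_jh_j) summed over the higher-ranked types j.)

1

Profitabilities (E/h, kJ/s): tube worms 2.29, barnacles 0.607, algal tufts 0.435, amphipods 0.278, detritus clumps 0.0674. Add prey in this order while the next type's profitability exceeds the intake rate on those already taken.
Rate on top 1: 1.093. barnacles: 0.607 < 1.093 → exclude; stop.
Optimal diet: tube worms — 1 of 5 types.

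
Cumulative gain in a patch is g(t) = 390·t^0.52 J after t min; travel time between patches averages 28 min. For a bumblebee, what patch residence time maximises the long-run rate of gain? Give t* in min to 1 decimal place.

Maximise g(t)/(T+t): set derivative to zero → g'(t)(T+t) = g(t).
g'(t) = 0.52·390·t^-0.48. Setting 0.52·390·t^-0.48 = 390·t^0.52/(28+t) gives 0.52(28+t) = t, so 0.48·t = 0.52×28.
t* = 0.52×28/0.48 = 30.33 min.

30.3 min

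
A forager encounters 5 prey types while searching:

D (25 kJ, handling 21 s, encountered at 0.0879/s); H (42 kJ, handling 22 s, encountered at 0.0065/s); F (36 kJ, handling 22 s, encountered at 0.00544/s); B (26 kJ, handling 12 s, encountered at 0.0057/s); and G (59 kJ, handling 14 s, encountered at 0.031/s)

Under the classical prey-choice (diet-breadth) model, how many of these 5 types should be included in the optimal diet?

4

Rank by E/h (kJ/s): G 4.21, B 2.17, H 1.91, F 1.64, D 1.19. Include each in turn until the next type's E/h falls below the running intake rate.
Rate on top 1: 1.275. B: 2.17 > 1.275 → include.
Rate on top 2: 1.316. H: 1.91 > 1.316 → include.
Rate on top 3: 1.368. F: 1.64 > 1.368 → include.
Rate on top 4: 1.386. D: 1.19 < 1.386 → exclude; stop.
Optimal diet: G, B, H, F — 4 of 5 types.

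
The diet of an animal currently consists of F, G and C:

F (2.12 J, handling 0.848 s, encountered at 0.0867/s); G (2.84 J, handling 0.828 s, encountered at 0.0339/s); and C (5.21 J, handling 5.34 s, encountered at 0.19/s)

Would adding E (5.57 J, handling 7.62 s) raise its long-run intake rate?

Current rate: (0.0867×2.12 + 0.0339×2.84 + 0.19×5.21)/(1 + 0.0867×0.848 + 0.0339×0.828 + 0.19×5.34) = 0.6001 J/s.
E: E/h = 5.57/7.62 = 0.731 J/s.
0.731 > 0.6001, so adding E raises the average — include it.

Yes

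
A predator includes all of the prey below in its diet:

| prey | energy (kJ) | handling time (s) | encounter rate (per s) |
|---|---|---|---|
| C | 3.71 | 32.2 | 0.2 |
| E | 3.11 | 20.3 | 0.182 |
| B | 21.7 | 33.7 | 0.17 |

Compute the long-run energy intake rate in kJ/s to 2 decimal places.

0.30 kJ/s

Energy encountered per unit search time: 0.2×3.71 + 0.182×3.11 + 0.17×21.7 = 4.997 kJ/s.
Handling time per unit search time: 0.2×32.2 + 0.182×20.3 + 0.17×33.7 = 15.86.
Rate = 4.997/(1 + 15.86) = 0.2963 kJ/s.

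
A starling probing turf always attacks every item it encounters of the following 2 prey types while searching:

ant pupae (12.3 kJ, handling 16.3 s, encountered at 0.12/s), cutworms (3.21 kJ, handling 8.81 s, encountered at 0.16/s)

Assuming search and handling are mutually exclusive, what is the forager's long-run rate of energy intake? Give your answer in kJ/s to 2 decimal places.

Energy encountered per unit search time: 0.12×12.3 + 0.16×3.21 = 1.99 kJ/s.
Handling time per unit search time: 0.12×16.3 + 0.16×8.81 = 3.366.
Rate = 1.99/(1 + 3.366) = 0.4557 kJ/s.

0.46 kJ/s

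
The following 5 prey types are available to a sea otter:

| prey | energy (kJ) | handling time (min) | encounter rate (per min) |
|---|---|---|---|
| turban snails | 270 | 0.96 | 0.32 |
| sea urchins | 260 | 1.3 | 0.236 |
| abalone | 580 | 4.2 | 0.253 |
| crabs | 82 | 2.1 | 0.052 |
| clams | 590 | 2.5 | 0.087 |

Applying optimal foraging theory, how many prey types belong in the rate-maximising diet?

4

E/h in descending order: turban snails 281, clams 236, sea urchins 200, abalone 138, crabs 39 kJ/min. The optimal diet is the largest prefix of this list for which every included type satisfies E_i/h_i > R on the types above it.
Rate on top 1: 66.1. clams: 236 > 66.1 → include.
Rate on top 2: 90.33. sea urchins: 200 > 90.33 → include.
Rate on top 3: 108.7. abalone: 138 > 108.7 → include.
Rate on top 4: 119.5. crabs: 39 < 119.5 → exclude; stop.
Optimal diet: turban snails, clams, sea urchins, abalone — 4 of 5 types.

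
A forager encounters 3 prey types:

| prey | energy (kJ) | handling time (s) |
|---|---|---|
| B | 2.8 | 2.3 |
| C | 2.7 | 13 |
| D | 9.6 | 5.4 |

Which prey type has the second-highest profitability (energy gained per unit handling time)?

B

In descending order of E/h:
D: 9.6/5.4 = 1.78 kJ/s
B: 2.8/2.3 = 1.22 kJ/s
C: 2.7/13 = 0.208 kJ/s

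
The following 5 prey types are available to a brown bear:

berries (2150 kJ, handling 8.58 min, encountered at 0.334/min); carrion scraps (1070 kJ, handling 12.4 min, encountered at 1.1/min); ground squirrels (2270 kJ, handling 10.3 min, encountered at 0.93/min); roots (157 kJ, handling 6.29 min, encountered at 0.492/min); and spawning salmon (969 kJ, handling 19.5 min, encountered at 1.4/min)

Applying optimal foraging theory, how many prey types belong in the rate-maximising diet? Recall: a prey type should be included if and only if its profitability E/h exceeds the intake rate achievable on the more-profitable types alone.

2

Rank by E/h (kJ/min): berries 251, ground squirrels 220, carrion scraps 86.3, spawning salmon 49.7, roots 25. Include each in turn until the next type's E/h falls below the running intake rate.
Rate on top 1: 185.8. ground squirrels: 220 > 185.8 → include.
Rate on top 2: 210.4. carrion scraps: 86.3 < 210.4 → exclude; stop.
Optimal diet: berries, ground squirrels — 2 of 5 types.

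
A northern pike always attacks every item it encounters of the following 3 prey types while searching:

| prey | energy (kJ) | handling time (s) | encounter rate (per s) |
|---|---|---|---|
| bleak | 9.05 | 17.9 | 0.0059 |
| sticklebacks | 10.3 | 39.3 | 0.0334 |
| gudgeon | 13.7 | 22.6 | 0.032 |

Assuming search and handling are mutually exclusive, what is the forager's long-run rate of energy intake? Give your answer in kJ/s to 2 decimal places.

Energy encountered per unit search time: 0.0059×9.05 + 0.0334×10.3 + 0.032×13.7 = 0.8358 kJ/s.
Handling time per unit search time: 0.0059×17.9 + 0.0334×39.3 + 0.032×22.6 = 2.141.
Rate = 0.8358/(1 + 2.141) = 0.2661 kJ/s.

0.27 kJ/s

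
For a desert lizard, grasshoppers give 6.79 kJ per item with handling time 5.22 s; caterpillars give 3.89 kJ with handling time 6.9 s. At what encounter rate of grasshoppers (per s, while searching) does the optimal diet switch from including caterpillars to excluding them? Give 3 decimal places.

0.147 per s

At the threshold, the rate on grasshoppers alone equals the profitability of caterpillars: λ·6.79/(1 + λ·5.22) = 3.89/6.9 = 0.5638.
Rearranging, λ(6.79 − 0.5638×5.22) = 0.5638, so λ = 0.5638/3.847 = 0.1465 per s.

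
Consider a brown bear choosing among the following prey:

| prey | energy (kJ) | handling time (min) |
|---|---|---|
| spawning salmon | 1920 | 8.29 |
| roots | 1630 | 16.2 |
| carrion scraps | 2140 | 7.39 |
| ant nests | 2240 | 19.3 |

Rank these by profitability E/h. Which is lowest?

Profitability E/h (kJ/min): spawning salmon = 1920/8.29 = 232, roots = 1630/16.2 = 101, carrion scraps = 2140/7.39 = 290, ant nests = 2240/19.3 = 116.
Ranked: carrion scraps > spawning salmon > ant nests > roots.

roots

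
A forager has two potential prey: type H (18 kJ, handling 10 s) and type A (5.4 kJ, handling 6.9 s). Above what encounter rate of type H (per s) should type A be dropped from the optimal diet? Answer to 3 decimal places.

At the threshold, the rate on type H alone equals the profitability of type A: λ·18/(1 + λ·10) = 5.4/6.9 = 0.7826.
Rearranging, λ(18 − 0.7826×10) = 0.7826, so λ = 0.7826/10.17 = 0.07692 per s.

0.077 per s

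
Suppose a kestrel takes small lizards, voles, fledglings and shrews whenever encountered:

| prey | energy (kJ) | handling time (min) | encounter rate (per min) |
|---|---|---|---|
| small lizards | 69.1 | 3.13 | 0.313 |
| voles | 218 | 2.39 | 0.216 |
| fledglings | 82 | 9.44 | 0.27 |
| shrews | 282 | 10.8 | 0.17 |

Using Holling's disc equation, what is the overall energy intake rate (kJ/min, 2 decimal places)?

Energy encountered per unit search time: 0.313×69.1 + 0.216×218 + 0.27×82 + 0.17×282 = 138.8 kJ/min.
Handling time per unit search time: 0.313×3.13 + 0.216×2.39 + 0.27×9.44 + 0.17×10.8 = 5.881.
Rate = 138.8/(1 + 5.881) = 20.17 kJ/min.

20.17 kJ/min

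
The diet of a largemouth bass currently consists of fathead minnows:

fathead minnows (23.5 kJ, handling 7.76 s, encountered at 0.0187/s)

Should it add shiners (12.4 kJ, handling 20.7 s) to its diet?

Yes

On fathead minnows alone, R = ΣλE/(1+Σλh) = 0.4395/1.145 = 0.3838 kJ/s.
shiners: E/h = 12.4/20.7 = 0.599 kJ/s.
Since 0.599 > R, including shiners increases the long-run rate.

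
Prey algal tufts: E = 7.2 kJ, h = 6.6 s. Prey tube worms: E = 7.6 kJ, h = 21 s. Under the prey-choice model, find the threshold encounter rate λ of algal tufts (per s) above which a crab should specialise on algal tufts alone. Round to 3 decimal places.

At the threshold, the rate on algal tufts alone equals the profitability of tube worms: λ·7.2/(1 + λ·6.6) = 7.6/21 = 0.3619.
Rearranging, λ(7.2 − 0.3619×6.6) = 0.3619, so λ = 0.3619/4.811 = 0.07522 per s.

0.075 per s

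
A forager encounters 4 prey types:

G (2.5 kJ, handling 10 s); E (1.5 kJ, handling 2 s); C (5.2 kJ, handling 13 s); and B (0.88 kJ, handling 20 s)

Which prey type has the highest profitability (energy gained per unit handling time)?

E

Profitability E/h (kJ/s): G = 2.5/10 = 0.25, E = 1.5/2 = 0.75, C = 5.2/13 = 0.4, B = 0.88/20 = 0.044.
Ranked: E > C > G > B.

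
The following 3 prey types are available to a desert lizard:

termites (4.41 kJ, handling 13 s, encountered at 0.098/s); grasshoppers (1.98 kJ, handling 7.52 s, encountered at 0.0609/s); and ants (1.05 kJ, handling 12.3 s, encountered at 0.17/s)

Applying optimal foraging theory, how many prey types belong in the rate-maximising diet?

Profitabilities (E/h, kJ/s): termites 0.339, grasshoppers 0.263, ants 0.0854. Add prey in this order while the next type's profitability exceeds the intake rate on those already taken.
Rate on top 1: 0.1901. grasshoppers: 0.263 > 0.1901 → include.
Rate on top 2: 0.2023. ants: 0.0854 < 0.2023 → exclude; stop.
Optimal diet: termites, grasshoppers — 2 of 3 types.

2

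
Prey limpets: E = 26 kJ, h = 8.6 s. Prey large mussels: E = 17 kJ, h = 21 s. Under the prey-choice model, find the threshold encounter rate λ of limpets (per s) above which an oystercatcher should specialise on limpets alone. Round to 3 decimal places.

At the threshold, the rate on limpets alone equals the profitability of large mussels: λ·26/(1 + λ·8.6) = 17/21 = 0.8095.
Rearranging, λ(26 − 0.8095×8.6) = 0.8095, so λ = 0.8095/19.04 = 0.04252 per s.

0.043 per s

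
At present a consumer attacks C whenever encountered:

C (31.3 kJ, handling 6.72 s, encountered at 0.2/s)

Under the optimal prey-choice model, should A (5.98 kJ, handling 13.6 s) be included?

No

Current rate: (0.2×31.3)/(1 + 0.2×6.72) = 2.671 kJ/s.
A: E/h = 5.98/13.6 = 0.4397 kJ/s.
Since 0.4397 < R, time spent handling A is better spent searching.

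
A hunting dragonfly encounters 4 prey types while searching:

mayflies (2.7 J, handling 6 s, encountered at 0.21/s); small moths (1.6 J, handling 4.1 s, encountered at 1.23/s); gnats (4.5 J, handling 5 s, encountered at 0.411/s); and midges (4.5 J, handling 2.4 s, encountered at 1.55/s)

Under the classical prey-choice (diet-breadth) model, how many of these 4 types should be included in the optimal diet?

Profitabilities (E/h, J/s): midges 1.88, gnats 0.9, mayflies 0.45, small moths 0.39. Add prey in this order while the next type's profitability exceeds the intake rate on those already taken.
Rate on top 1: 1.478. gnats: 0.9 < 1.478 → exclude; stop.
Optimal diet: midges — 1 of 4 types.

1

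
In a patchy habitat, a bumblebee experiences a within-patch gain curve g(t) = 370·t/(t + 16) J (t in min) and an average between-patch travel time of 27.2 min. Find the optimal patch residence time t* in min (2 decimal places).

By the marginal value theorem, leave when the instantaneous gain rate g'(t) equals the habitat-wide average g(t)/(T + t).
g'(t) = 370·16/(t + 16)². Setting 370·16/(t+16)² = 370t/[(t+16)(27.2+t)] gives 16(27.2+t) = t(t+16), so t² = 16×27.2 = 435.2.
t* = √435.2 = 20.86 min.

20.86 min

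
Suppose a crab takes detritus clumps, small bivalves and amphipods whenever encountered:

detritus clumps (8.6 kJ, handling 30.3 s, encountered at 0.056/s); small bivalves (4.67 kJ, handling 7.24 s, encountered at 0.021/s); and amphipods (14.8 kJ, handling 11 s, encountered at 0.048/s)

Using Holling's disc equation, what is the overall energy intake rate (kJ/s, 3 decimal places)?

R = Σλ_iE_i / (1 + Σλ_ih_i)
Numerator: 0.056×8.6 + 0.021×4.67 + 0.048×14.8 = 1.29
Denominator: 1 + 0.056×30.3 + 0.021×7.24 + 0.048×11 = 3.377
R = 1.29/3.377 = 0.382 kJ/s

0.382 kJ/s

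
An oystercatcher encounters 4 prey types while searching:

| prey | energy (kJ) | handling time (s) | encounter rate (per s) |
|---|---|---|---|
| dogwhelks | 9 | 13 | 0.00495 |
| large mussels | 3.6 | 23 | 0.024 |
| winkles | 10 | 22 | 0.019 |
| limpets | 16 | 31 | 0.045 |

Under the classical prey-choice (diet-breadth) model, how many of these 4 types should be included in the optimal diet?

3

Rank by E/h (kJ/s): dogwhelks 0.692, limpets 0.516, winkles 0.455, large mussels 0.157. Include each in turn until the next type's E/h falls below the running intake rate.
Rate on top 1: 0.04186. limpets: 0.516 > 0.04186 → include.
Rate on top 2: 0.3109. winkles: 0.455 > 0.3109 → include.
Rate on top 3: 0.3317. large mussels: 0.157 < 0.3317 → exclude; stop.
Optimal diet: dogwhelks, limpets, winkles — 3 of 4 types.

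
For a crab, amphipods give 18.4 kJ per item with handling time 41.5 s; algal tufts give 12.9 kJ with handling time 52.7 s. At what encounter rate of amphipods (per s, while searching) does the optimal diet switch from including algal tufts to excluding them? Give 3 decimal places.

0.030 per s

At the threshold, the rate on amphipods alone equals the profitability of algal tufts: λ·18.4/(1 + λ·41.5) = 12.9/52.7 = 0.2448.
Rearranging, λ(18.4 − 0.2448×41.5) = 0.2448, so λ = 0.2448/8.242 = 0.0297 per s.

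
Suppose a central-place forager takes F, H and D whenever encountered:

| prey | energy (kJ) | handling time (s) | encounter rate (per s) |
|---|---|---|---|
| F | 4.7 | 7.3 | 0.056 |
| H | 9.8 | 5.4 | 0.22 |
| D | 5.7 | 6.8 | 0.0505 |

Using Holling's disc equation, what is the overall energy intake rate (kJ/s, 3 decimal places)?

Energy encountered per unit search time: 0.056×4.7 + 0.22×9.8 + 0.0505×5.7 = 2.707 kJ/s.
Handling time per unit search time: 0.056×7.3 + 0.22×5.4 + 0.0505×6.8 = 1.94.
Rate = 2.707/(1 + 1.94) = 0.9207 kJ/s.

0.921 kJ/s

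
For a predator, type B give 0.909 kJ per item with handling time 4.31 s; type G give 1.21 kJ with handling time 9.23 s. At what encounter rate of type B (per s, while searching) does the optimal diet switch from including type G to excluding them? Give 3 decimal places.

0.381 per s

The zero-one rule: include type G iff E₂/h₂ > λE₁/(1+λh₁). Equality gives the switch point.
λE₁h₂ = E₂ + λE₂h₁ ⇒ λ = E₂/(E₁h₂ − E₂h₁) = 1.21/(8.39 − 5.215) = 0.3811 per s.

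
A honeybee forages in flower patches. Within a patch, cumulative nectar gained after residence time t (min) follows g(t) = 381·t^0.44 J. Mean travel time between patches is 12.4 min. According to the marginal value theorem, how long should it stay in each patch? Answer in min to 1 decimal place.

9.7 min

Maximise g(t)/(T+t): set derivative to zero → g'(t)(T+t) = g(t).
g'(t) = 0.44·381·t^-0.56. Setting 0.44·381·t^-0.56 = 381·t^0.44/(12.4+t) gives 0.44(12.4+t) = t, so 0.56·t = 0.44×12.4.
t* = 0.44×12.4/0.56 = 9.743 min.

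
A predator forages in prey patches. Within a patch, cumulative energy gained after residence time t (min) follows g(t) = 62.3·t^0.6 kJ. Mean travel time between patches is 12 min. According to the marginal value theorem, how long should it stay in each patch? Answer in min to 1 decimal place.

By the marginal value theorem, leave when the instantaneous gain rate g'(t) equals the habitat-wide average g(t)/(T + t).
g'(t) = 0.6·62.3·t^-0.4. Setting 0.6·62.3·t^-0.4 = 62.3·t^0.6/(12+t) gives 0.6(12+t) = t, so 0.40·t = 0.6×12.
t* = 0.6×12/0.40 = 18 min.

18.0 min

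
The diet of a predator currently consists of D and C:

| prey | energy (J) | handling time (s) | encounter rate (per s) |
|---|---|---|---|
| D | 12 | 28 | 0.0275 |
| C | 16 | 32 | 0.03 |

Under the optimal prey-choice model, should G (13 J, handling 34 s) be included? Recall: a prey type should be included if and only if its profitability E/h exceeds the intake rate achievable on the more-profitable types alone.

Yes

Intake rate on the current diet: R = (0.0275×12 + 0.03×16) / (1 + 0.0275×28 + 0.03×32) = 0.81/2.73 = 0.2967 J/s.
Profitability of G: 13/34 = 0.3824 J/s.
Since 0.3824 > R, including G increases the long-run rate.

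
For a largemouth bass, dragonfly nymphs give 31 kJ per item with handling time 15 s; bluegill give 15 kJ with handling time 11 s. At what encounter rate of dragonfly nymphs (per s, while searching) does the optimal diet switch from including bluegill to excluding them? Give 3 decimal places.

At the threshold, the rate on dragonfly nymphs alone equals the profitability of bluegill: λ·31/(1 + λ·15) = 15/11 = 1.364.
Rearranging, λ(31 − 1.364×15) = 1.364, so λ = 1.364/10.55 = 0.1293 per s.

0.129 per s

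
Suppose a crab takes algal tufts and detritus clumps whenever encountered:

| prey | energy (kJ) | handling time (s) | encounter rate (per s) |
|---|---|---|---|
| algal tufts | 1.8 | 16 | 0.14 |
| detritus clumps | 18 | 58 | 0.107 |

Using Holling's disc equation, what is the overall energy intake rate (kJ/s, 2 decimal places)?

0.23 kJ/s

Energy encountered per unit search time: 0.14×1.8 + 0.107×18 = 2.178 kJ/s.
Handling time per unit search time: 0.14×16 + 0.107×58 = 8.446.
Rate = 2.178/(1 + 8.446) = 0.2306 kJ/s.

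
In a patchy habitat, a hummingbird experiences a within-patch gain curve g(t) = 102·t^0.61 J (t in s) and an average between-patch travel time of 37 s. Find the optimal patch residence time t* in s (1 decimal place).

57.9 s

Maximise g(t)/(T+t): set derivative to zero → g'(t)(T+t) = g(t).
g'(t) = 0.61·102·t^-0.39. Setting 0.61·102·t^-0.39 = 102·t^0.61/(37+t) gives 0.61(37+t) = t, so 0.39·t = 0.61×37.
t* = 0.61×37/0.39 = 57.87 s.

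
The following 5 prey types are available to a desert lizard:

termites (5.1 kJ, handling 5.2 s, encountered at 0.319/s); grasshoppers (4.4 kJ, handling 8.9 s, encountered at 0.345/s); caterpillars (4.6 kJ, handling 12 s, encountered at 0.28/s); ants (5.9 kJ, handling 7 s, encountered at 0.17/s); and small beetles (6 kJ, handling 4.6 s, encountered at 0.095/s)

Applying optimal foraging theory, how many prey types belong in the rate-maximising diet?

Rank by E/h (kJ/s): small beetles 1.3, termites 0.981, ants 0.843, grasshoppers 0.494, caterpillars 0.383. Include each in turn until the next type's E/h falls below the running intake rate.
Rate on top 1: 0.3967. termites: 0.981 > 0.3967 → include.
Rate on top 2: 0.7096. ants: 0.843 > 0.7096 → include.
Rate on top 3: 0.7466. grasshoppers: 0.494 < 0.7466 → exclude; stop.
Optimal diet: small beetles, termites, ants — 3 of 5 types.

3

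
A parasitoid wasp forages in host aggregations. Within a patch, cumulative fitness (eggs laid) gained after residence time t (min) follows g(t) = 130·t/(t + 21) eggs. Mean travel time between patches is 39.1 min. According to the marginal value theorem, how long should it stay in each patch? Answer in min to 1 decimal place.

Optimal t* satisfies g'(t*) = g(t*)/(T + t*).
g'(t) = 130·21/(t + 21)². Setting 130·21/(t+21)² = 130t/[(t+21)(39.1+t)] gives 21(39.1+t) = t(t+21), so t² = 21×39.1 = 821.1.
t* = √821.1 = 28.65 min.

28.7 min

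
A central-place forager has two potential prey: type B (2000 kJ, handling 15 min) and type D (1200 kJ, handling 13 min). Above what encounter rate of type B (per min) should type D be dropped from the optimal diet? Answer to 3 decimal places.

The zero-one rule: include type D iff E₂/h₂ > λE₁/(1+λh₁). Equality gives the switch point.
λE₁h₂ = E₂ + λE₂h₁ ⇒ λ = E₂/(E₁h₂ − E₂h₁) = 1200/(2.6e+04 − 1.8e+04) = 0.15 per min.

0.150 per min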